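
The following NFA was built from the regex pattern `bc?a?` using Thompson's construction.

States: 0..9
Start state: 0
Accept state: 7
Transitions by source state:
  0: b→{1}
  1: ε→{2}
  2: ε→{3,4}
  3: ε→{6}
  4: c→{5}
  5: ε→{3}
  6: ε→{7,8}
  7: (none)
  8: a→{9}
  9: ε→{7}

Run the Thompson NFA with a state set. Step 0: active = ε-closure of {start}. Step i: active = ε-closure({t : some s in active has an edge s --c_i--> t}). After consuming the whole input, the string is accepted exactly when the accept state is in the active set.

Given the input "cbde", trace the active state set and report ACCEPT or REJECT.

Answer: REJECT

Steps:
initial (ε-close {0}): {0}
'c' @ 1: {}  — state set empty
rest 'bde' ignored (set empty)
final: {}; accept 7 not in set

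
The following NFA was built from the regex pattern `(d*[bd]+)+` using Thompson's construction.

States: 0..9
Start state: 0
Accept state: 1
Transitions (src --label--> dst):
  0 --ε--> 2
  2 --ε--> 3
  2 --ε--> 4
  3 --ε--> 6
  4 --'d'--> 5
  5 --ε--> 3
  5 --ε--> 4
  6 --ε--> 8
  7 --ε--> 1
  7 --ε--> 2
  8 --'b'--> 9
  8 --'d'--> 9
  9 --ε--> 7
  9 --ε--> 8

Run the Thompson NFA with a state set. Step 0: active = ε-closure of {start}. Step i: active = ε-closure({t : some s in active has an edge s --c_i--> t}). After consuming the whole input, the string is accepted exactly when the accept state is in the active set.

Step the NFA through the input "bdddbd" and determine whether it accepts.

S₀ = ε-closure({0}) = {0,2,3,4,6,8}
'b' @ 1: {1,2,3,4,6,7,8,9}  (accept∈set)
'd' @ 2: {1,2,3,4,5,6,7,8,9}  (accept∈set)
'd' @ 3: {1,2,3,4,5,6,7,8,9}  (accept∈set)
'd' @ 4: {1,2,3,4,5,6,7,8,9}  (accept∈set)
'b' @ 5: {1,2,3,4,6,7,8,9}  (accept∈set)
'd' @ 6: {1,2,3,4,5,6,7,8,9}  (accept∈set)
final: {1,2,3,4,5,6,7,8,9}; accept 1 in set

Answer: ACCEPT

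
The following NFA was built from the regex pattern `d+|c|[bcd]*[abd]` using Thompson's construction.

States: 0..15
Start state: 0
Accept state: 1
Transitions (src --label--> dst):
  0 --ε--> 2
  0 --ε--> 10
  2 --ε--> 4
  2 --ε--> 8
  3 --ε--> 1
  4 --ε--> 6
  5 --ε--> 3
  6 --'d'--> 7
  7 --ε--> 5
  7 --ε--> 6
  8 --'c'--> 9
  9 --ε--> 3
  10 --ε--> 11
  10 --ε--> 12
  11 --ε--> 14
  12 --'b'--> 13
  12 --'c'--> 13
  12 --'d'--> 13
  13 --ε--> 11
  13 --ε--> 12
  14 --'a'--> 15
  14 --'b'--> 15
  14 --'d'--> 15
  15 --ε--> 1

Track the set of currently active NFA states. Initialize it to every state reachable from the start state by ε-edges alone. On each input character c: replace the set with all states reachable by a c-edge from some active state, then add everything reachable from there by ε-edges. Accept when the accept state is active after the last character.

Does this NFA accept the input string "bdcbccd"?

S₀ = ε-closure({0}) = {0,2,4,6,8,10,11,12,14}
'b' @ 1: {1,11,12,13,14,15}  ✓accept
'd' @ 2: {1,11,12,13,14,15}  ✓accept
'c' @ 3: {11,12,13,14}
'b' @ 4: {1,11,12,13,14,15}  ✓accept
'c' @ 5: {11,12,13,14}
'c' @ 6: {11,12,13,14}
'd' @ 7: {1,11,12,13,14,15}  ✓accept
final: {1,11,12,13,14,15}; accept 1 in set

Answer: ACCEPT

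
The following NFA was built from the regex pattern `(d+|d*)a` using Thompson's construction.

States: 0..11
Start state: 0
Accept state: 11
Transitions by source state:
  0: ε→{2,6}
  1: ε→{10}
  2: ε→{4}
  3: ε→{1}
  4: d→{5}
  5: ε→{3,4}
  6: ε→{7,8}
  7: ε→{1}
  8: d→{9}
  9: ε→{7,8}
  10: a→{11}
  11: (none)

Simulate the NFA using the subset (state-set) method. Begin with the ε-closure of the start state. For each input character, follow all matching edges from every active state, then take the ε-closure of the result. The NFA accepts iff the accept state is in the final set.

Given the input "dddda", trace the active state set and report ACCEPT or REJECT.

initial (ε-close {0}): {0,1,2,4,6,7,8,10}
'd' @ 1: {1,3,4,5,7,8,9,10}
'd' @ 2: {1,3,4,5,7,8,9,10}
'd' @ 3: {1,3,4,5,7,8,9,10}
'd' @ 4: {1,3,4,5,7,8,9,10}
'a' @ 5: {11}  ✓accept
end set {11} — state 11 in

Answer: ACCEPT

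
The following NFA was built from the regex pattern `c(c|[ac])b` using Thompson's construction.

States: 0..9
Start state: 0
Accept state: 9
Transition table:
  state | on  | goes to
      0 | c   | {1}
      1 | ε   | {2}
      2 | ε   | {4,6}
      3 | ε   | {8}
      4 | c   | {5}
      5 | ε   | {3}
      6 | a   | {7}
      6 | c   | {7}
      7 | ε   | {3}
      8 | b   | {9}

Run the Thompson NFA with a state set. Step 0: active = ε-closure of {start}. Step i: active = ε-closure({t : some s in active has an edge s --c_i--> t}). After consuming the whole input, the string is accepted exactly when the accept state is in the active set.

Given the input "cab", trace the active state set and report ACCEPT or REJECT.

Answer: ACCEPT

Derivation:
initial (ε-close {0}): {0}
'c' @ 1: {1,2,4,6}
'a' @ 2: {3,7,8}
'b' @ 3: {9}  ✓accept
final: {9}; accept 9 in set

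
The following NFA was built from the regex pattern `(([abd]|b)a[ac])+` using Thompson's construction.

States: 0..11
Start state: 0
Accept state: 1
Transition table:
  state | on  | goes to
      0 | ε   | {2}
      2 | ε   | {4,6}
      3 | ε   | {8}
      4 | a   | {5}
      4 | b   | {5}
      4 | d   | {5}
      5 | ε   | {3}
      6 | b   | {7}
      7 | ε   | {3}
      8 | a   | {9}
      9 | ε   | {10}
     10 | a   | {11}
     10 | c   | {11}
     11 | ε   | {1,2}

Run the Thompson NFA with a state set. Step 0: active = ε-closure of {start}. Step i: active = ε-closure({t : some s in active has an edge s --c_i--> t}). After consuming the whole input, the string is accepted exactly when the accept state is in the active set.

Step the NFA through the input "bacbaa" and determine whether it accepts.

Answer: ACCEPT

Steps:
S₀ = ε-closure({0}) = {0,2,4,6}
'b' @ 1: {3,5,7,8}
'a' @ 2: {9,10}
'c' @ 3: {1,2,4,6,11}  ✓accept
'b' @ 4: {3,5,7,8}
'a' @ 5: {9,10}
'a' @ 6: {1,2,4,6,11}  ✓accept
end set {1,2,4,6,11} — state 1 in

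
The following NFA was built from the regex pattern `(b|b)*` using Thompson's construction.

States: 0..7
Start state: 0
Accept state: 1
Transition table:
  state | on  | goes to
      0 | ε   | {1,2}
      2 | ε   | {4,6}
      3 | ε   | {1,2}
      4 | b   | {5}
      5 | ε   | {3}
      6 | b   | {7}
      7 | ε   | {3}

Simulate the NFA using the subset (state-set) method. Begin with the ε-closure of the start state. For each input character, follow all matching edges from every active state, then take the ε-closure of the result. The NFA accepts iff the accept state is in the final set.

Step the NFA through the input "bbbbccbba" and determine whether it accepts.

Answer: REJECT

Trace:
initial (ε-close {0}): {0,1,2,4,6}
'b' @ 1: {1,2,3,4,5,6,7}  ✓accept
'b' @ 2: {1,2,3,4,5,6,7}  ✓accept
'b' @ 3: {1,2,3,4,5,6,7}  ✓accept
'b' @ 4: {1,2,3,4,5,6,7}  ✓accept
'c' @ 5: {}  — dead — no transitions
rest 'cbba' ignored (set empty)
after full input: {}  (accept=1 not in)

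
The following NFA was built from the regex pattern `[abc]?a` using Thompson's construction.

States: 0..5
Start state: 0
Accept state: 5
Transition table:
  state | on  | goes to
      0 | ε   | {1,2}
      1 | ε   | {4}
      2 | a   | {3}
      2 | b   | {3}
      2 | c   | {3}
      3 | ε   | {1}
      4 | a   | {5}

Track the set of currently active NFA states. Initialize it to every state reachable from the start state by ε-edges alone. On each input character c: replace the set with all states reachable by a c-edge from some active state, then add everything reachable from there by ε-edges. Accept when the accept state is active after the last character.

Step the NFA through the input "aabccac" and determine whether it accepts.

Answer: REJECT

Derivation:
start: ε-closure({0}) = {0,1,2,4}
'a' @ 1: {1,3,4,5}  (accept∈set)
'a' @ 2: {5}  (accept∈set)
'b' @ 3: {}  — dead — no transitions
rest 'ccac' ignored (set empty)
end set {} — state 5 not in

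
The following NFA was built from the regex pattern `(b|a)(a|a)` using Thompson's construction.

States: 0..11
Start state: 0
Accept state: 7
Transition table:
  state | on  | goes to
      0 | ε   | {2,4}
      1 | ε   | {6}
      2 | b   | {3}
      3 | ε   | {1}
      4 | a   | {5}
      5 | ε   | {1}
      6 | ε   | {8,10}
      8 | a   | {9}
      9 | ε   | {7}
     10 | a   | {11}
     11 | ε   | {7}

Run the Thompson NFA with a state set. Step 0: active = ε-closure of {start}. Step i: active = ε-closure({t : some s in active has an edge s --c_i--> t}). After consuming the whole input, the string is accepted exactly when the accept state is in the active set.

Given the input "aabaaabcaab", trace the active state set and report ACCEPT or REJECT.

Answer: REJECT

Steps:
S₀ = ε-closure({0}) = {0,2,4}
'a' @ 1: {1,5,6,8,10}
'a' @ 2: {7,9,11}  [accepting]
'b' @ 3: {}  — no active states
rest 'aaabcaab' ignored (set empty)
end set {} — state 7 not in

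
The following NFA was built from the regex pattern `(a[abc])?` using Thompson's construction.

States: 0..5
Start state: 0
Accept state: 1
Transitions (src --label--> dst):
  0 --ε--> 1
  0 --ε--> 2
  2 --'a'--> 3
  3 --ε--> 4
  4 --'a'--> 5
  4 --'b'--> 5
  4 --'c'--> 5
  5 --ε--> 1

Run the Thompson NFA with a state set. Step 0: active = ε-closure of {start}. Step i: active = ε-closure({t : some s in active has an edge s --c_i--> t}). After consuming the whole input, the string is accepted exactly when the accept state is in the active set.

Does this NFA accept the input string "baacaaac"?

Answer: REJECT

Steps:
S₀ = ε-closure({0}) = {0,1,2}
'b' @ 1: {}  — dead — no transitions
rest 'aacaaac' ignored (set empty)
after full input: {}  (accept=1 not in)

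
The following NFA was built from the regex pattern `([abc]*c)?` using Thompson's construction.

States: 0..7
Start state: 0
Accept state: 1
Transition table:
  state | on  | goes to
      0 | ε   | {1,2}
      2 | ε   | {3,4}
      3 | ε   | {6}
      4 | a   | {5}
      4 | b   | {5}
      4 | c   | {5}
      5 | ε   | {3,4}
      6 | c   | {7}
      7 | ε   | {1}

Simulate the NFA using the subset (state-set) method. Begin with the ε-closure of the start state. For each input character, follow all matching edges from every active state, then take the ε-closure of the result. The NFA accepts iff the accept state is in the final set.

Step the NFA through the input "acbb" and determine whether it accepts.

S₀ = ε-closure({0}) = {0,1,2,3,4,6}
'a' @ 1: {3,4,5,6}
'c' @ 2: {1,3,4,5,6,7}  [accepting]
'b' @ 3: {3,4,5,6}
'b' @ 4: {3,4,5,6}
end set {3,4,5,6} — state 1 not in

Answer: REJECT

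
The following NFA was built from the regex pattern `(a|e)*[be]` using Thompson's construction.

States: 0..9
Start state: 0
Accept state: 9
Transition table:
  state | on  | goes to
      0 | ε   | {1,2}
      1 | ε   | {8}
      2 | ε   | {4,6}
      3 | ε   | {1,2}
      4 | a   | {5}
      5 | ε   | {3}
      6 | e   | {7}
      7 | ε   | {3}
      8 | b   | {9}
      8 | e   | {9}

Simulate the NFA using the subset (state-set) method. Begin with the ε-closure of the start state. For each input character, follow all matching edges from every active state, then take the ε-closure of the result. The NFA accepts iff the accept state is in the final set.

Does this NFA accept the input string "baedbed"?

S₀ = ε-closure({0}) = {0,1,2,4,6,8}
'b' @ 1: {9}  [accepting]
'a' @ 2: {}  — dead — no transitions
rest 'edbed' ignored (set empty)
end set {} — state 9 not in

Answer: REJECT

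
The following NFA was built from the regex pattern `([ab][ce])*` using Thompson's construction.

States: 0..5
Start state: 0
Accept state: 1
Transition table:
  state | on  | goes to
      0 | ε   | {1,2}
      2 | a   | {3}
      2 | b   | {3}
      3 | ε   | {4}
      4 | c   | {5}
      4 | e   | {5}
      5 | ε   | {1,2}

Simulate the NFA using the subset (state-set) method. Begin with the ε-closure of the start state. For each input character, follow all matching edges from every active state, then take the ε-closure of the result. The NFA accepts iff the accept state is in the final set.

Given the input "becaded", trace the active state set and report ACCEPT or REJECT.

Answer: REJECT

Steps:
initial (ε-close {0}): {0,1,2}
'b' @ 1: {3,4}
'e' @ 2: {1,2,5}  (accept∈set)
'c' @ 3: {}  — dead — no transitions
rest 'aded' ignored (set empty)
end set {} — state 1 not in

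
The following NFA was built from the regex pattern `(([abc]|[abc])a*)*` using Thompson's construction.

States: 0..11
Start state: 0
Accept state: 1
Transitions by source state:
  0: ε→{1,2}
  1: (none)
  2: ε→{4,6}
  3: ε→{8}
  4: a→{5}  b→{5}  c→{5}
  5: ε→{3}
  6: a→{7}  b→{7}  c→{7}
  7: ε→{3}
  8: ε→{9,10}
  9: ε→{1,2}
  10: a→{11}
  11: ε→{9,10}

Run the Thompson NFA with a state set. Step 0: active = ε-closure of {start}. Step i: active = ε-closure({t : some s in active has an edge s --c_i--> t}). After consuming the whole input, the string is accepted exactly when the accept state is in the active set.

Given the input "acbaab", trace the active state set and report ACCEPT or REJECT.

Answer: ACCEPT

Derivation:
start: ε-closure({0}) = {0,1,2,4,6}
'a' @ 1: {1,2,3,4,5,6,7,8,9,10}  (accept∈set)
'c' @ 2: {1,2,3,4,5,6,7,8,9,10}  (accept∈set)
'b' @ 3: {1,2,3,4,5,6,7,8,9,10}  (accept∈set)
'a' @ 4: {1,2,3,4,5,6,7,8,9,10,11}  (accept∈set)
'a' @ 5: {1,2,3,4,5,6,7,8,9,10,11}  (accept∈set)
'b' @ 6: {1,2,3,4,5,6,7,8,9,10}  (accept∈set)
end set {1,2,3,4,5,6,7,8,9,10} — state 1 in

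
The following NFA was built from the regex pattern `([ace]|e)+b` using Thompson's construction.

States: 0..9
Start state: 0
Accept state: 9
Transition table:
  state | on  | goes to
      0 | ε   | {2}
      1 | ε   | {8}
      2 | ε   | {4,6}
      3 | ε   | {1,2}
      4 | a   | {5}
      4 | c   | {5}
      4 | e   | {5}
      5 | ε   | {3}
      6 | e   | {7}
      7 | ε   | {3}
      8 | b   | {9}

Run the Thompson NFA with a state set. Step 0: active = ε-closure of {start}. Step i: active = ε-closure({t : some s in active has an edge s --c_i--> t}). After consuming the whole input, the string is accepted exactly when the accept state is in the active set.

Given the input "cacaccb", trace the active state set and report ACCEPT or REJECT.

initial (ε-close {0}): {0,2,4,6}
'c' @ 1: {1,2,3,4,5,6,8}
'a' @ 2: {1,2,3,4,5,6,8}
'c' @ 3: {1,2,3,4,5,6,8}
'a' @ 4: {1,2,3,4,5,6,8}
'c' @ 5: {1,2,3,4,5,6,8}
'c' @ 6: {1,2,3,4,5,6,8}
'b' @ 7: {9}  [accepting]
end set {9} — state 9 in

Answer: ACCEPT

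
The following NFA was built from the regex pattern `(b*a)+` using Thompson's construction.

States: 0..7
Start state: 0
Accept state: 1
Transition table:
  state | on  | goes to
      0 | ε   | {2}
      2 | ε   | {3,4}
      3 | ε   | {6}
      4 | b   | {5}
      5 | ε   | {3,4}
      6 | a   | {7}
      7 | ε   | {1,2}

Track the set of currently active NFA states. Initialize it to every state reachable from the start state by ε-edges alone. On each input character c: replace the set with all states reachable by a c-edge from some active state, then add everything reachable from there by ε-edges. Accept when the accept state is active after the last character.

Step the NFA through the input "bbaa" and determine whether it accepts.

start: ε-closure({0}) = {0,2,3,4,6}
'b' @ 1: {3,4,5,6}
'b' @ 2: {3,4,5,6}
'a' @ 3: {1,2,3,4,6,7}  [accepting]
'a' @ 4: {1,2,3,4,6,7}  [accepting]
end set {1,2,3,4,6,7} — state 1 in

Answer: ACCEPT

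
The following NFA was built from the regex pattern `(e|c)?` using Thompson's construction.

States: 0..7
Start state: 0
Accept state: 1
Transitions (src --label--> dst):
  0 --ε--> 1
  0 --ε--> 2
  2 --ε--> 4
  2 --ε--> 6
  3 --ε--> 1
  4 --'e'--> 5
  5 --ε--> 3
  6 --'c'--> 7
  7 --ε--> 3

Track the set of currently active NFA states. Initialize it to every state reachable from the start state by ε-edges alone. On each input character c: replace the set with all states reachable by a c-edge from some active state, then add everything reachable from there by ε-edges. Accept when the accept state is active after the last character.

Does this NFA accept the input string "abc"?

start: ε-closure({0}) = {0,1,2,4,6}
'a' @ 1: {}  — no active states
rest 'bc' ignored (set empty)
final: {}; accept 1 not in set

Answer: REJECT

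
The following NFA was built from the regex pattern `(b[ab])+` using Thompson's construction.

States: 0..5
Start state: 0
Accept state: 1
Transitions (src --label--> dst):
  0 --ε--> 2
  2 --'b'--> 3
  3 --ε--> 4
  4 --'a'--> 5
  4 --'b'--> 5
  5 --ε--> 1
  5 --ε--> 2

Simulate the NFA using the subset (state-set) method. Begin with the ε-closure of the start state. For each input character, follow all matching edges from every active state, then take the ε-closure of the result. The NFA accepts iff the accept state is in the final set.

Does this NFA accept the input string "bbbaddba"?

initial (ε-close {0}): {0,2}
'b' @ 1: {3,4}
'b' @ 2: {1,2,5}  [accepting]
'b' @ 3: {3,4}
'a' @ 4: {1,2,5}  [accepting]
'd' @ 5: {}  — state set empty
rest 'dba' ignored (set empty)
final: {}; accept 1 not in set

Answer: REJECT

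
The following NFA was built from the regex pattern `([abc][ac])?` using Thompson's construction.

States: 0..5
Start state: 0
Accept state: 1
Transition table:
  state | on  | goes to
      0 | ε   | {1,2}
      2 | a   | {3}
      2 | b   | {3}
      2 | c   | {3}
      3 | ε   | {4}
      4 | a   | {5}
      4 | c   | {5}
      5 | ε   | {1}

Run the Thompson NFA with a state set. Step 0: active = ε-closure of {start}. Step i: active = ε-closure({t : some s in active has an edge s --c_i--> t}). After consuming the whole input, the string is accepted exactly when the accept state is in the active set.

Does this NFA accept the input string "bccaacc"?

initial (ε-close {0}): {0,1,2}
'b' @ 1: {3,4}
'c' @ 2: {1,5}  (accept∈set)
'c' @ 3: {}  — no active states
rest 'aacc' ignored (set empty)
after full input: {}  (accept=1 not in)

Answer: REJECT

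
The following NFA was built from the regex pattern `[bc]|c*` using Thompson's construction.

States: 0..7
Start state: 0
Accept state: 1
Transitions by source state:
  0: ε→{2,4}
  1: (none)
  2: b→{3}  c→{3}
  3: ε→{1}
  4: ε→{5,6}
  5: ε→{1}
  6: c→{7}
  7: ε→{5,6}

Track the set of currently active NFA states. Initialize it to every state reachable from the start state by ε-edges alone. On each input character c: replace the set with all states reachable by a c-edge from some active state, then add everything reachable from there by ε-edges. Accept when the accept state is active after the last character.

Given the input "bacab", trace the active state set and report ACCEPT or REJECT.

S₀ = ε-closure({0}) = {0,1,2,4,5,6}
'b' @ 1: {1,3}  ✓accept
'a' @ 2: {}  — dead — no transitions
rest 'cab' ignored (set empty)
end set {} — state 1 not in

Answer: REJECT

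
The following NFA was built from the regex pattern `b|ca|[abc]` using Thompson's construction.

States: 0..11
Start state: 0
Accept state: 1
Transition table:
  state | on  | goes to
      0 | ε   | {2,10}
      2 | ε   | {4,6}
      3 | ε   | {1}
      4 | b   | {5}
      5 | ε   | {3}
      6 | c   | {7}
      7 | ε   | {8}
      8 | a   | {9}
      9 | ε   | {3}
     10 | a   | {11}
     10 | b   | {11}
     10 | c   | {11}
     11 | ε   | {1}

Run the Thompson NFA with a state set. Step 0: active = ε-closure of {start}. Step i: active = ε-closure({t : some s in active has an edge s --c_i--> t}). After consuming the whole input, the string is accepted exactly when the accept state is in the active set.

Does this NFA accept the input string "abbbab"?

Answer: REJECT

Derivation:
S₀ = ε-closure({0}) = {0,2,4,6,10}
'a' @ 1: {1,11}  [accepting]
'b' @ 2: {}  — dead — no transitions
rest 'bbab' ignored (set empty)
end set {} — state 1 not in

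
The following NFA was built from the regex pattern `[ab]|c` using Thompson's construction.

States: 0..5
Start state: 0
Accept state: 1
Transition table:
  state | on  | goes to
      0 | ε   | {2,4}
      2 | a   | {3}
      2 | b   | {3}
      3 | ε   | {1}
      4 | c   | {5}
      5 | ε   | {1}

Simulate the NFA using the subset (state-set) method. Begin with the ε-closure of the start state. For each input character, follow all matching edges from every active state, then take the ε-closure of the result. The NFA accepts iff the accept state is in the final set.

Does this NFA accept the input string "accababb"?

start: ε-closure({0}) = {0,2,4}
'a' @ 1: {1,3}  [accepting]
'c' @ 2: {}  — dead — no transitions
rest 'cababb' ignored (set empty)
end set {} — state 1 not in

Answer: REJECT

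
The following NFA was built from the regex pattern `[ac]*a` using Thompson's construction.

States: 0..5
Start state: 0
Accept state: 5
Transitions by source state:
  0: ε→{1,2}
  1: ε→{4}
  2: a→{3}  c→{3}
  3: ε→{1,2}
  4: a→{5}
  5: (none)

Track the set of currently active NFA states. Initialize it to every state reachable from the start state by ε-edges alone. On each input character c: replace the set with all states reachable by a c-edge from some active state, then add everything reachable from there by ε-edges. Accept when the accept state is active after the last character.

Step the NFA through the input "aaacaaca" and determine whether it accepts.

initial (ε-close {0}): {0,1,2,4}
'a' @ 1: {1,2,3,4,5}  ✓accept
'a' @ 2: {1,2,3,4,5}  ✓accept
'a' @ 3: {1,2,3,4,5}  ✓accept
'c' @ 4: {1,2,3,4}
'a' @ 5: {1,2,3,4,5}  ✓accept
'a' @ 6: {1,2,3,4,5}  ✓accept
'c' @ 7: {1,2,3,4}
'a' @ 8: {1,2,3,4,5}  ✓accept
end set {1,2,3,4,5} — state 5 in

Answer: ACCEPT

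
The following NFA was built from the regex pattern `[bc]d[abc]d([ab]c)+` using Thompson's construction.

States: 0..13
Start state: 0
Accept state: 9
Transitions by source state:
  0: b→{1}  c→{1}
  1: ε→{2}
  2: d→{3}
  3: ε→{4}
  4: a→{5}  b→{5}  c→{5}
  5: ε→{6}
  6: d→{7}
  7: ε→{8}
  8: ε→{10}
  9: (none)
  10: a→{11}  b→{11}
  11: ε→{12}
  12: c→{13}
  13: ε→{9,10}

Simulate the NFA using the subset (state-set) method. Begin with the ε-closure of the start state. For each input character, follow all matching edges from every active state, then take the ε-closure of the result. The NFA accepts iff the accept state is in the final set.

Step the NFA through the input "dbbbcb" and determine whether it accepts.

S₀ = ε-closure({0}) = {0}
'd' @ 1: {}  — no active states
rest 'bbbcb' ignored (set empty)
end set {} — state 9 not in

Answer: REJECT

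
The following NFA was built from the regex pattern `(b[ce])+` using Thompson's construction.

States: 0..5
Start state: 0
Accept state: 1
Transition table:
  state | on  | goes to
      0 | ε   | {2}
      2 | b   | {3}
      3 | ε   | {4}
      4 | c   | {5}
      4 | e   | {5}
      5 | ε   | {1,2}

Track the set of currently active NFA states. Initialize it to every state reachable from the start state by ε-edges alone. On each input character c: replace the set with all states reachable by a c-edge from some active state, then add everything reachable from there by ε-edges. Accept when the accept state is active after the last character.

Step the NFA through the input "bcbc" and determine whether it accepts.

start: ε-closure({0}) = {0,2}
'b' @ 1: {3,4}
'c' @ 2: {1,2,5}  [accepting]
'b' @ 3: {3,4}
'c' @ 4: {1,2,5}  [accepting]
after full input: {1,2,5}  (accept=1 in)

Answer: ACCEPT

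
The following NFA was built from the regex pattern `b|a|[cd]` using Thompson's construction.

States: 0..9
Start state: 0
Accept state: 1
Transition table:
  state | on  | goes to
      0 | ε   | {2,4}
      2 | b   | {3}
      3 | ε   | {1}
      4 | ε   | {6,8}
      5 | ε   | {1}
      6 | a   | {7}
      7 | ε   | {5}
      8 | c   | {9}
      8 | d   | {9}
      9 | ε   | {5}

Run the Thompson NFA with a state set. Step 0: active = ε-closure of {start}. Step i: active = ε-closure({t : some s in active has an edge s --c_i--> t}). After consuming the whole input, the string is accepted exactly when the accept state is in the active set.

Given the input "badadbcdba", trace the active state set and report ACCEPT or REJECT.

Answer: REJECT

Steps:
initial (ε-close {0}): {0,2,4,6,8}
'b' @ 1: {1,3}  (accept∈set)
'a' @ 2: {}  — no active states
rest 'dadbcdba' ignored (set empty)
after full input: {}  (accept=1 not in)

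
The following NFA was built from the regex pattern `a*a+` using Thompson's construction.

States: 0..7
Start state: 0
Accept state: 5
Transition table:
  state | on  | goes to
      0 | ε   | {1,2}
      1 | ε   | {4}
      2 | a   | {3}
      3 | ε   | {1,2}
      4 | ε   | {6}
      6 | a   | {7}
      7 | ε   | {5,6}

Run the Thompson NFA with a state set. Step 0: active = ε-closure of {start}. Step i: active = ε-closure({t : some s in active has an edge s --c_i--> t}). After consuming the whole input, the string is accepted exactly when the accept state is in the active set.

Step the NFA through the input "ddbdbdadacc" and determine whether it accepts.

Answer: REJECT

Trace:
initial (ε-close {0}): {0,1,2,4,6}
'd' @ 1: {}  — dead — no transitions
rest 'dbdbdadacc' ignored (set empty)
after full input: {}  (accept=5 not in)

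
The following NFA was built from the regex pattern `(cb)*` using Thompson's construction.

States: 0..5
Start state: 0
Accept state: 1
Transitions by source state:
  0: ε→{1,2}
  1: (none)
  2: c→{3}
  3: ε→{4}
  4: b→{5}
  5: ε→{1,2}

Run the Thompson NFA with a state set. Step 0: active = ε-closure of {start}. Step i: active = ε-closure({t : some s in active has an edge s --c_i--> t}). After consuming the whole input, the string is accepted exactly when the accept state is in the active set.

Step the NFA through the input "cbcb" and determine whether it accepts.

Answer: ACCEPT

Steps:
initial (ε-close {0}): {0,1,2}
'c' @ 1: {3,4}
'b' @ 2: {1,2,5}  (accept∈set)
'c' @ 3: {3,4}
'b' @ 4: {1,2,5}  (accept∈set)
end set {1,2,5} — state 1 in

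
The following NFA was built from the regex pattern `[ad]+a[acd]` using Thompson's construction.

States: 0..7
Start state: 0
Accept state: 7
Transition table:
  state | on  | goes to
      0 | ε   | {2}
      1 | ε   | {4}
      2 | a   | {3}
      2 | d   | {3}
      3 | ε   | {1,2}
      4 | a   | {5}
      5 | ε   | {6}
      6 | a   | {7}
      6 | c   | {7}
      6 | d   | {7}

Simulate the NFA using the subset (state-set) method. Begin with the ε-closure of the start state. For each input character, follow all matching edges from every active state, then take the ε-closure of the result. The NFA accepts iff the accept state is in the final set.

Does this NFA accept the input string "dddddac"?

S₀ = ε-closure({0}) = {0,2}
'd' @ 1: {1,2,3,4}
'd' @ 2: {1,2,3,4}
'd' @ 3: {1,2,3,4}
'd' @ 4: {1,2,3,4}
'd' @ 5: {1,2,3,4}
'a' @ 6: {1,2,3,4,5,6}
'c' @ 7: {7}  (accept∈set)
end set {7} — state 7 in

Answer: ACCEPT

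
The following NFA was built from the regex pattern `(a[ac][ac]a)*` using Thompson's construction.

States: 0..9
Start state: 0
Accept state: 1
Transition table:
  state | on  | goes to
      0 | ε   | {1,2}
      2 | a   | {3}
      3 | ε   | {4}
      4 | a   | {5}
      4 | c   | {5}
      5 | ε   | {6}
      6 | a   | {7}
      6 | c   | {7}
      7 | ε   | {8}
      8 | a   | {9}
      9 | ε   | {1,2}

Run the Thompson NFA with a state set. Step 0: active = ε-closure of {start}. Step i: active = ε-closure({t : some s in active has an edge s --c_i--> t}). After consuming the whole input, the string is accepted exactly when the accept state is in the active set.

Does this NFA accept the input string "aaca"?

S₀ = ε-closure({0}) = {0,1,2}
'a' @ 1: {3,4}
'a' @ 2: {5,6}
'c' @ 3: {7,8}
'a' @ 4: {1,2,9}  ✓accept
after full input: {1,2,9}  (accept=1 in)

Answer: ACCEPT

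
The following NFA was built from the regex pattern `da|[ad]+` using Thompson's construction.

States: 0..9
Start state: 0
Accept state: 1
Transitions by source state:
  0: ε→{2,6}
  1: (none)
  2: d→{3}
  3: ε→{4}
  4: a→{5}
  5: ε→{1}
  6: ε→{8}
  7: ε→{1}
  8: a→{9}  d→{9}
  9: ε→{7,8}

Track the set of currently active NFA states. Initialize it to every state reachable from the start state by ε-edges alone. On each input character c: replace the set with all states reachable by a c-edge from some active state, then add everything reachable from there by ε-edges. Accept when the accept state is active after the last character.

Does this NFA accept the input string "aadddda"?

Answer: ACCEPT

Trace:
initial (ε-close {0}): {0,2,6,8}
'a' @ 1: {1,7,8,9}  (accept∈set)
'a' @ 2: {1,7,8,9}  (accept∈set)
'd' @ 3: {1,7,8,9}  (accept∈set)
'd' @ 4: {1,7,8,9}  (accept∈set)
'd' @ 5: {1,7,8,9}  (accept∈set)
'd' @ 6: {1,7,8,9}  (accept∈set)
'a' @ 7: {1,7,8,9}  (accept∈set)
final: {1,7,8,9}; accept 1 in set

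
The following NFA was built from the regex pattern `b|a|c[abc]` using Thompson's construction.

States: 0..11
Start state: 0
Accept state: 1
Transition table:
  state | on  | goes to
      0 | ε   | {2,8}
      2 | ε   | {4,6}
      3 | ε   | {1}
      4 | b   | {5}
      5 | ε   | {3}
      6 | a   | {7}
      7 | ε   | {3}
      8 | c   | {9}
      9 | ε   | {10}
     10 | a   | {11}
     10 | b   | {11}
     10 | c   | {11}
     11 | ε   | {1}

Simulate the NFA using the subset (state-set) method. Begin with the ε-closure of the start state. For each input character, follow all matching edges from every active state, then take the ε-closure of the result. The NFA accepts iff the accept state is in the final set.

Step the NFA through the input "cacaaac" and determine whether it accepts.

Answer: REJECT

Steps:
S₀ = ε-closure({0}) = {0,2,4,6,8}
'c' @ 1: {9,10}
'a' @ 2: {1,11}  ✓accept
'c' @ 3: {}  — dead — no transitions
rest 'aaac' ignored (set empty)
after full input: {}  (accept=1 not in)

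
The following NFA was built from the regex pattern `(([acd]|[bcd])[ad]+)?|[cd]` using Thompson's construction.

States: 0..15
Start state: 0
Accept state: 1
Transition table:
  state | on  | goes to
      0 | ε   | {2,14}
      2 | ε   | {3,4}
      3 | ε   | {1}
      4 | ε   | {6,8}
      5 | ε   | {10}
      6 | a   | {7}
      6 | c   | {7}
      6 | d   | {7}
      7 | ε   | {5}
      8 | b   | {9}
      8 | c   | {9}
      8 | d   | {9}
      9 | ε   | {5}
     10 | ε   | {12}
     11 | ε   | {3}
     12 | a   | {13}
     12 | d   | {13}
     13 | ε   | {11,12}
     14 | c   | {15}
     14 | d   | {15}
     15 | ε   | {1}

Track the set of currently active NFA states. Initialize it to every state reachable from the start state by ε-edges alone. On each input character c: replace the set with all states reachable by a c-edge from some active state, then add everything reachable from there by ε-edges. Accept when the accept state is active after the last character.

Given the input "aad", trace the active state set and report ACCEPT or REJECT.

Answer: ACCEPT

Derivation:
start: ε-closure({0}) = {0,1,2,3,4,6,8,14}
'a' @ 1: {5,7,10,12}
'a' @ 2: {1,3,11,12,13}  (accept∈set)
'd' @ 3: {1,3,11,12,13}  (accept∈set)
end set {1,3,11,12,13} — state 1 in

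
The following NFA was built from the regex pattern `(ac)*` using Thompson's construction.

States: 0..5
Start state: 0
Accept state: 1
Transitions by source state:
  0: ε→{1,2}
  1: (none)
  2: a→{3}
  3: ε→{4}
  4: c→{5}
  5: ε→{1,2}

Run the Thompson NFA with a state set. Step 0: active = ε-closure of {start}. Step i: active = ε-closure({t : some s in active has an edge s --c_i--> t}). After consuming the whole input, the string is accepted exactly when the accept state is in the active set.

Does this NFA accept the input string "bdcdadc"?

start: ε-closure({0}) = {0,1,2}
'b' @ 1: {}  — dead — no transitions
rest 'dcdadc' ignored (set empty)
end set {} — state 1 not in

Answer: REJECT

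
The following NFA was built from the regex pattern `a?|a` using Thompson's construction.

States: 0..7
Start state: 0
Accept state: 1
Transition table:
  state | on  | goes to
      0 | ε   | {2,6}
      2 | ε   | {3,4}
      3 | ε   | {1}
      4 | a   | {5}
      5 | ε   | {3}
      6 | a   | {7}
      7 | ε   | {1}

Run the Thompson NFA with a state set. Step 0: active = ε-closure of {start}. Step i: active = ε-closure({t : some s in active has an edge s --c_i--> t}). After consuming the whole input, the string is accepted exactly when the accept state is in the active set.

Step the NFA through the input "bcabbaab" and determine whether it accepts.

Answer: REJECT

Derivation:
initial (ε-close {0}): {0,1,2,3,4,6}
'b' @ 1: {}  — state set empty
rest 'cabbaab' ignored (set empty)
after full input: {}  (accept=1 not in)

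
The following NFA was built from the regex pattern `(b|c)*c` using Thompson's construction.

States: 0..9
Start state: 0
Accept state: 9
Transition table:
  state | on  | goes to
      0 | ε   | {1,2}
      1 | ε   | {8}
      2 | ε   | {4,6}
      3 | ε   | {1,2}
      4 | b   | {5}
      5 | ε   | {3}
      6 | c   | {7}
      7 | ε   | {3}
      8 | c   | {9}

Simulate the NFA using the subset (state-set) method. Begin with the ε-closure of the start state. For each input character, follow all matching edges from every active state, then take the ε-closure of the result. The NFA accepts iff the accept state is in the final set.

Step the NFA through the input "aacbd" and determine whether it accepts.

Answer: REJECT

Trace:
S₀ = ε-closure({0}) = {0,1,2,4,6,8}
'a' @ 1: {}  — dead — no transitions
rest 'acbd' ignored (set empty)
end set {} — state 9 not in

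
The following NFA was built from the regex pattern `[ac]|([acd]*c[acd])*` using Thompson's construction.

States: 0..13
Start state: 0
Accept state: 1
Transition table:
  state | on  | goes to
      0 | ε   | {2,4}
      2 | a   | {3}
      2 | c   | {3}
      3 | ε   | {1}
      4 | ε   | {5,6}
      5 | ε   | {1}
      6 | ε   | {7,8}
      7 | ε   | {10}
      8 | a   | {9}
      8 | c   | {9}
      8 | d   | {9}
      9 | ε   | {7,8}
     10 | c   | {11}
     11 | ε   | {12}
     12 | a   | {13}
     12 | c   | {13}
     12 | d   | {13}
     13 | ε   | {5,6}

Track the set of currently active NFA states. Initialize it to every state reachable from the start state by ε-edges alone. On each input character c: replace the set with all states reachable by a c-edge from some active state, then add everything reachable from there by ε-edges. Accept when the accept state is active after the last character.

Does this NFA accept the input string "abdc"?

Answer: REJECT

Trace:
S₀ = ε-closure({0}) = {0,1,2,4,5,6,7,8,10}
'a' @ 1: {1,3,7,8,9,10}  (accept∈set)
'b' @ 2: {}  — no active states
rest 'dc' ignored (set empty)
final: {}; accept 1 not in set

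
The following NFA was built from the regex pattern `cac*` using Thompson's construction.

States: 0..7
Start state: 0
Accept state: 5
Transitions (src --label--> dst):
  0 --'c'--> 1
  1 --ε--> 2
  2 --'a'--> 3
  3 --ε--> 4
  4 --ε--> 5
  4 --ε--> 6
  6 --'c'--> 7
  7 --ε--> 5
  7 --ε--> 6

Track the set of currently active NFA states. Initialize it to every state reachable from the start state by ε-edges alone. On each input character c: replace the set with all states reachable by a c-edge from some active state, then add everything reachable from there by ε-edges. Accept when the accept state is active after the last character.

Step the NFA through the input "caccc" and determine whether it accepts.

Answer: ACCEPT

Steps:
S₀ = ε-closure({0}) = {0}
'c' @ 1: {1,2}
'a' @ 2: {3,4,5,6}  [accepting]
'c' @ 3: {5,6,7}  [accepting]
'c' @ 4: {5,6,7}  [accepting]
'c' @ 5: {5,6,7}  [accepting]
after full input: {5,6,7}  (accept=5 in)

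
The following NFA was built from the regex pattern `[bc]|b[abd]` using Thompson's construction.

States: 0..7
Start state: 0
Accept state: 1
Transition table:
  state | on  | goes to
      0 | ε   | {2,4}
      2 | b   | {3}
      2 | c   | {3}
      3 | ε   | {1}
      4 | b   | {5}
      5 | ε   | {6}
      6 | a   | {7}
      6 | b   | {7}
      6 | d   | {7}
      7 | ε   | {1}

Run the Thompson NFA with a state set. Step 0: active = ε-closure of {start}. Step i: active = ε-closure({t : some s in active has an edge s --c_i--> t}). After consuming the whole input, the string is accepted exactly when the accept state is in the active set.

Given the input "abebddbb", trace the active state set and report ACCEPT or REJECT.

Answer: REJECT

Steps:
S₀ = ε-closure({0}) = {0,2,4}
'a' @ 1: {}  — state set empty
rest 'bebddbb' ignored (set empty)
final: {}; accept 1 not in set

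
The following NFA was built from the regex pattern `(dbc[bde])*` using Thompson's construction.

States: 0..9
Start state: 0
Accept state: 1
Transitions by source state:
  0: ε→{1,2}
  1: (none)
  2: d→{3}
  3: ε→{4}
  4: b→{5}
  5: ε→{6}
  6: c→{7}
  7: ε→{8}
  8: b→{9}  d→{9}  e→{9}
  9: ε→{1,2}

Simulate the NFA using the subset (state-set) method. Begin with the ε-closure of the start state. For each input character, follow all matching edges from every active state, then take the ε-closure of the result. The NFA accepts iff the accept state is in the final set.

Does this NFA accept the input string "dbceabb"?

start: ε-closure({0}) = {0,1,2}
'd' @ 1: {3,4}
'b' @ 2: {5,6}
'c' @ 3: {7,8}
'e' @ 4: {1,2,9}  [accepting]
'a' @ 5: {}  — state set empty
rest 'bb' ignored (set empty)
after full input: {}  (accept=1 not in)

Answer: REJECT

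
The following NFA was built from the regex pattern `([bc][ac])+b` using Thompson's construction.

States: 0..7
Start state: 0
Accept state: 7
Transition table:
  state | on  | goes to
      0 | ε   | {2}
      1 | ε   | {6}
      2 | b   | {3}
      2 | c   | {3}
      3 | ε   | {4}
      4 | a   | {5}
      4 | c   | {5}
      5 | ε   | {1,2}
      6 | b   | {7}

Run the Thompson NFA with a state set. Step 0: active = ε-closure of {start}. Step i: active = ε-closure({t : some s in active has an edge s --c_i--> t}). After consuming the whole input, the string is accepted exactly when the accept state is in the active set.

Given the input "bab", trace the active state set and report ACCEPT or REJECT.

start: ε-closure({0}) = {0,2}
'b' @ 1: {3,4}
'a' @ 2: {1,2,5,6}
'b' @ 3: {3,4,7}  (accept∈set)
end set {3,4,7} — state 7 in

Answer: ACCEPT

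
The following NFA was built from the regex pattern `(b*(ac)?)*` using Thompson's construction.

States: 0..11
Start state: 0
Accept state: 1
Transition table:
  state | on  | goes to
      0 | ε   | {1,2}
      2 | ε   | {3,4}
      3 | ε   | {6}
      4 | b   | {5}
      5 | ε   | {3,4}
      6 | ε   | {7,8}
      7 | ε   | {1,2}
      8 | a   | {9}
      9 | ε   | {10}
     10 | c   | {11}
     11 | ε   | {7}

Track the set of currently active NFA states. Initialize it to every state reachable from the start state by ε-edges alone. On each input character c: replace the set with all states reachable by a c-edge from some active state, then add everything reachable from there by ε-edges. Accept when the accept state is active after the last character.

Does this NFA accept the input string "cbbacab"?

start: ε-closure({0}) = {0,1,2,3,4,6,7,8}
'c' @ 1: {}  — dead — no transitions
rest 'bbacab' ignored (set empty)
after full input: {}  (accept=1 not in)

Answer: REJECT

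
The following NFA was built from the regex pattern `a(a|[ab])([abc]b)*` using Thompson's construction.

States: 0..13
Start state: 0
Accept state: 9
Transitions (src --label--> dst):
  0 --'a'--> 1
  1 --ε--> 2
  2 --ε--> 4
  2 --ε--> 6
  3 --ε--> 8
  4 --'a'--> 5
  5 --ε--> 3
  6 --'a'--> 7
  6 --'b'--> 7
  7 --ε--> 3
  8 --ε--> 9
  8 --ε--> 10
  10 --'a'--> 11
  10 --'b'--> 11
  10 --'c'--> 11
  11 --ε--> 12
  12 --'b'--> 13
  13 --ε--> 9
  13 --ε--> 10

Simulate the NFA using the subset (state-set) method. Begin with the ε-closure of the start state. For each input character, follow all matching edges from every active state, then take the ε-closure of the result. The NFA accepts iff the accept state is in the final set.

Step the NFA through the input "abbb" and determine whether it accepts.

Answer: ACCEPT

Trace:
start: ε-closure({0}) = {0}
'a' @ 1: {1,2,4,6}
'b' @ 2: {3,7,8,9,10}  [accepting]
'b' @ 3: {11,12}
'b' @ 4: {9,10,13}  [accepting]
end set {9,10,13} — state 9 in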